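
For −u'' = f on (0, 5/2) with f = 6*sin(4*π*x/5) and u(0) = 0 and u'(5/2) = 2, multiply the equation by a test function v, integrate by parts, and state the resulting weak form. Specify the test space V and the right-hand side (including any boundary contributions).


V = {v ∈ H^1(0, 5/2) : v(0) = 0} (test functions vanish at x = 0 where u is specified); weak form: ∫_0^5/2 u'v' dx = ∫_0^5/2 (6*sin(4*π*x/5)) v dx + 2·v(5/2) for all v ∈ V.

Multiply both sides by a test function v and integrate from 0 to 5/2:
  ∫_0^5/2 −u''(x) v(x) dx = ∫_0^5/2 f(x) v(x) dx.
Integrate the LHS by parts once:
  ∫_0^5/2 −u'' v dx = −[u'(x) v(x)]_0^5/2 + ∫_0^5/2 u'(x) v'(x) dx.
Thus ∫_0^5/2 u'(x) v'(x) dx = ∫_0^5/2 f(x) v(x) dx + [u'(x) v(x)]_0^5/2.
Choose V so that boundary terms are either known or forced to vanish.
Mixed BC: u(0) = 0 (Dirichlet) and u'(5/2) = 2 (Neumann). Define V = {v ∈ H^1(0, 5/2) : v(0) = 0}. Then [u' v]_0^5/2 = u'(5/2)·v(5/2) − u'(0)·0 = 2·v(5/2).
Weak formulation: find u (satisfying any essential BC) such that ∫_0^5/2 u'(x) v'(x) dx = ∫_0^5/2 f v dx + 2·v(5/2) for all v ∈ V (Dirichlet at 0 absorbed into V; Neumann datum at x = 5/2 contributes the boundary term).
Substituting f(x) = 6*sin(4*π*x/5), the right-hand side is ∫_0^5/2 (6*sin(4*π*x/5)) v dx + 2·v(5/2).


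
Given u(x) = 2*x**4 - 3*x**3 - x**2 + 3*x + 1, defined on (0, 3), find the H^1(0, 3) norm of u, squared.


||u||_{H^1}^2 = 558507/70

The H^1 norm (squared) on an interval (0, L) is
  ||u||_{H^1}^2 = ∫_0^L u(x)^2 dx + ∫_0^L u'(x)^2 dx.
Compute u'(x) = 8*x**3 - 9*x**2 - 2*x + 3.
Then u(x)^2 = 4*x**8 - 12*x**7 + 5*x**6 + 18*x**5 - 13*x**4 - 12*x**3 + 7*x**2 + 6*x + 1 and u'(x)^2 = 64*x**6 - 144*x**5 + 49*x**4 + 84*x**3 - 50*x**2 - 12*x + 9.
Integrate each monomial from 0 to 3 using ∫_0^3 c·x^n dx = c·3^(n+1)/(n+1):
  ∫_0^3 u(x)^2 dx = ∫_0^3 (4*x^8 - 12*x^7 + 5*x^6 + 18*x^5 - 13*x^4 - 12*x^3 + 7*x^2 + 6*x + 1) dx. Term by term:
    ∫_0^3 4*x^8 dx = 8748;  ∫_0^3 -12*x^7 dx = -19683/2;  ∫_0^3 5*x^6 dx = 10935/7;
    ∫_0^3 18*x^5 dx = 2187;  ∫_0^3 -13*x^4 dx = -3159/5;  ∫_0^3 -12*x^3 dx = -243;
    ∫_0^3 7*x^2 dx = 63;  ∫_0^3 6*x dx = 27;  ∫_0^3 1 dx = 3.
  Sum: 8748 − 19683/2 + 10935/7 + 2187 − 3159/5 − 243 + 63 + 27 + 3 = 131169/70.
  ∫_0^3 u'(x)^2 dx = ∫_0^3 (64*x^6 - 144*x^5 + 49*x^4 + 84*x^3 - 50*x^2 - 12*x + 9) dx. Term by term:
    ∫_0^3 64*x^6 dx = 139968/7;  ∫_0^3 -144*x^5 dx = -17496;  ∫_0^3 49*x^4 dx = 11907/5;
    ∫_0^3 84*x^3 dx = 1701;  ∫_0^3 -50*x^2 dx = -450;  ∫_0^3 -12*x dx = -54;
    ∫_0^3 9 dx = 27.
  Sum: 139968/7 − 17496 + 11907/5 + 1701 − 450 − 54 + 27 = 213669/35.
Adding: ||u||_{H^1}^2 = 131169/70 + 213669/35 = 558507/70.


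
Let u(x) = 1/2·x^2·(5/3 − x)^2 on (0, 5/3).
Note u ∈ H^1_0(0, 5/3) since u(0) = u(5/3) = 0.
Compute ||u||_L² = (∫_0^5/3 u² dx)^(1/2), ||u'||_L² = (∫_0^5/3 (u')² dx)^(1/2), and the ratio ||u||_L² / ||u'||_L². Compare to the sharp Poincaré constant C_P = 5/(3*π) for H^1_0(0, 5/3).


||u||_L² / ||u'||_L² = 5*sqrt(3)/18 < C_P = 5/(3*π).

u(x) = 1/2·x^2·(5/3 − x)^2, so u'(x) = x*(3*x - 5)*(6*x - 5)/9.
u(x) = 1/2·x^2·(5/3 − x)^2 vanishes at x = 0 and x = 5/3, so u ∈ H^1_0(0, 5/3). Differentiate via the product rule and integrate the resulting polynomials term by term.
  ∫_0^5/3 u² dx = ∫_0^5/3 (x^8/4 - 5*x^7/3 + 25*x^6/6 - 125*x^5/27 + 625*x^4/324) dx. Term by term:
    ∫_0^5/3 x^8/4 dx = 1953125/708588;  ∫_0^5/3 -5*x^7/3 dx = -1953125/157464;  ∫_0^5/3 25*x^6/6 dx = 1953125/91854;
    ∫_0^5/3 -125*x^5/27 dx = -1953125/118098;  ∫_0^5/3 625*x^4/324 dx = 390625/78732.
  Sum: 1953125/708588 − 1953125/157464 + 1953125/91854 − 1953125/118098 + 390625/78732 = 390625/9920232.
  ∫_0^5/3 (u')² dx = ∫_0^5/3 (4*x^6 - 20*x^5 + 325*x^4/9 - 250*x^3/9 + 625*x^2/81) dx. Term by term:
    ∫_0^5/3 4*x^6 dx = 312500/15309;  ∫_0^5/3 -20*x^5 dx = -156250/2187;  ∫_0^5/3 325*x^4/9 dx = 203125/2187;
    ∫_0^5/3 -250*x^3/9 dx = -78125/1458;  ∫_0^5/3 625*x^2/81 dx = 78125/6561.
  Sum: 312500/15309 − 156250/2187 + 203125/2187 − 78125/1458 + 78125/6561 = 15625/91854.
∫_0^5/3 u² dx = 390625/9920232, so ||u||_L² = 625*sqrt(42)/20412.
∫_0^5/3 (u')² dx = 15625/91854, so ||u'||_L² = 125*sqrt(14)/1134.
Ratio ||u||_L² / ||u'||_L² = 5*sqrt(3)/18.
Sharp Poincaré constant on H^1_0(0, 5/3) is C_P = L/π = 5/(3*π), achieved by sin(3*π/5·x).
A polynomial bump cannot attain the sharp Poincaré constant (only the first sine eigenfunction does), so the ratio is strictly less than C_P, consistent with ||u||_L² ≤ C_P ||u'||_L².


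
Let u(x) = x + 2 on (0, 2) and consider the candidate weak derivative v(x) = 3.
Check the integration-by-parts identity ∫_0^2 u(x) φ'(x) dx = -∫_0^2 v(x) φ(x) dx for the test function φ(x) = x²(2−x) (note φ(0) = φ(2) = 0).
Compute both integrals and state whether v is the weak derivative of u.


LHS = -4/3, RHS = -4. No, v is not the weak derivative of u.

u(x) = x + 2, classical derivative u'(x) = 1.
φ(x) = x²(2−x), so φ'(x) = x*(4 - 3*x).
Note φ(0) = φ(2) = 0, so the boundary term u·φ vanishes.
LHS = ∫_0^2 u(x) φ'(x) dx = ∫_0^2 (-3*x^3 - 2*x^2 + 8*x) dx. Term by term:
  ∫_0^2 -3*x^3 dx = -12;  ∫_0^2 -2*x^2 dx = -16/3;  ∫_0^2 8*x dx = 16.
Sum: -12 − 16/3 + 16 = -4/3.
So LHS = -4/3.
∫_0^2 v(x) φ(x) dx = ∫_0^2 (-3*x^3 + 6*x^2) dx. Term by term:
  ∫_0^2 -3*x^3 dx = -12;  ∫_0^2 6*x^2 dx = 16.
Sum: -12 + 16 = 4.
So RHS = -∫_0^2 v(x) φ(x) dx = -4.
LHS − RHS = 8/3 ≠ 0, so the identity fails.
(For a valid weak derivative the identity must hold for EVERY test function, in particular this one. The failure shows v is NOT the weak derivative of u.)
Correct weak derivative would be u'(x) = 1.


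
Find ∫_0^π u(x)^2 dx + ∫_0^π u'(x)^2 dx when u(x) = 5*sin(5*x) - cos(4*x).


||u||_{H^1(0,π)}^2 = -1700/9 + 667*π/2

u'(x) = 4*sin(4*x) + 25*cos(5*x).
Expand u² and (u')² and integrate term by term on (0, π), using: for integers n ≥ 1, ∫_0^π sin²(nx) dx = ∫_0^π cos²(nx) dx = π/2; for n ≠ n', ∫_0^π sin(nx)sin(n'x) dx = ∫_0^π cos(nx)cos(n'x) dx = 0; and by product-to-sum, ∫_0^π sin(nx)cos(n'x) dx = ½∫_0^π [sin((n+n')x) + sin((n−n')x)] dx, which is 0 when n+n' is even and 2n/(n²−n'²) when n+n' is odd (it need not vanish on (0, π)).
  u² squared terms: (-1)²·∫cos(4x)² dx = 1·π/2 = π/2;  (5)²·∫sin(5x)² dx = 25·π/2 = 25*π/2.
  u² cross terms: 2·(-1)·(5)·∫cos(4x)·sin(5x) dx = -10·(10/9) = -100/9.
  So ∫_0^π u² dx = π/2 + 25*π/2 − 100/9 = -100/9 + 13*π.
  (u')² squared terms: (4)²·∫sin(4x)² dx = 16·π/2 = 8*π;  (25)²·∫cos(5x)² dx = 625·π/2 = 625*π/2.
  (u')² cross terms: 2·(4)·(25)·∫sin(4x)·cos(5x) dx = 200·(-8/9) = -1600/9.
  So ∫_0^π (u')² dx = 8*π + 625*π/2 − 1600/9 = -1600/9 + 641*π/2.
||u||_{H^1}^2 = (-100/9 + 13*π) + (-1600/9 + 641*π/2) = -1700/9 + 667*π/2.


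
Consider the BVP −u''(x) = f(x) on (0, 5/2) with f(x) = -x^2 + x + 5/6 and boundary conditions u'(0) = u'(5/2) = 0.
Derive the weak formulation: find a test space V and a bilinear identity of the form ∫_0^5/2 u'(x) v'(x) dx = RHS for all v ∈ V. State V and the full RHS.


V = H^1(0, 5/2) (no boundary constraint on v; u is determined up to an additive constant); weak form: ∫_0^5/2 u'v' dx = ∫_0^5/2 (-x^2 + x + 5/6) v dx for all v ∈ V.

Multiply both sides by a test function v and integrate from 0 to 5/2:
  ∫_0^5/2 −u''(x) v(x) dx = ∫_0^5/2 f(x) v(x) dx.
Integrate the LHS by parts once:
  ∫_0^5/2 −u'' v dx = −[u'(x) v(x)]_0^5/2 + ∫_0^5/2 u'(x) v'(x) dx.
Thus ∫_0^5/2 u'(x) v'(x) dx = ∫_0^5/2 f(x) v(x) dx + [u'(x) v(x)]_0^5/2.
Choose V so that boundary terms are either known or forced to vanish.
u has homogeneous Neumann: u'(0) = u'(5/2) = 0. So [u' v]_0^5/2 = 0·v(5/2) − 0·v(0) = 0 for any v; take V = H^1(0, 5/2).
Weak formulation: find u (satisfying any essential BC) such that ∫_0^5/2 u'(x) v'(x) dx = ∫_0^5/2 f v dx for all v ∈ V (homogeneous Neumann, so boundary terms vanish).
Substituting f(x) = -x^2 + x + 5/6, the right-hand side is ∫_0^5/2 (-x^2 + x + 5/6) v dx.
Compatibility check (pure Neumann): taking v ≡ 1 ∈ V gives 0 = ∫_0^5/2 f dx + (0) − (0), i.e. ∫_0^5/2 f dx must equal u'(0) − u'(5/2) = 0. Indeed ∫_0^5/2 (-x^2 + x + 5/6) dx = 0, so the data are compatible. The solution is then unique only up to an additive constant (fix it e.g. by requiring ∫_0^5/2 u dx = 0).


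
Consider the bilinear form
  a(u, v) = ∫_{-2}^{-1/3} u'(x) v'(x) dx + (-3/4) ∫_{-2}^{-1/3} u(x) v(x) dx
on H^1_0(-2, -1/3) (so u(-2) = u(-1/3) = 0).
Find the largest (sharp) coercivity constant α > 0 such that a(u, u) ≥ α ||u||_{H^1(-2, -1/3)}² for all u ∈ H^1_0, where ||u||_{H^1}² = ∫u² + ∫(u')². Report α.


α = 3*(-25 + 12*π^2)/(4*(25 + 9*π^2))

Coercivity of a(·,·) on H^1_0(-2, -1/3) means a(u, u) ≥ α ||u||_{H^1}² for every u ∈ H^1_0.
The interval has length L = 5/3, and Poincaré/coercivity depend only on L. Here a(u, u) = ∫(u')² + (-3/4)·∫u².
Here c = -3/4 < 0 with |c| < (π/L)² = 9*π^2/25, so coercivity still holds. The condition a(u,u) ≥ α||u||_{H^1}² reads (1−α)∫(u')² ≥ (α−c)∫u². Any admissible α is ≤ 1 (rapidly oscillating u have ∫u²/∫(u')² → 0), and α = 1 would force 0 ≥ (1−c)∫u², impossible since c < 1; so 1−α > 0. By the sharp Poincaré inequality on H^1_0 of an interval of length L, ∫(u')² ≥ (π/L)²∫u² with equality for the first sine mode sin(π(x−x₀)/L) (x₀ the left endpoint), so the inequality holds for all u iff (1−α)(π/L)² ≥ α − c, i.e. α ≤ ((π/L)² + c)/((π/L)² + 1) = (1 + c(L/π)²)/(1 + (L/π)²). (Direct route, valid since c ≤ 0: Poincaré gives c∫u² ≥ c(L/π)²∫(u')², so a(u,u) ≥ (1 + c(L/π)²)∫(u')², while ||u||_{H^1}² ≤ (1 + (L/π)²)∫(u')²; dividing yields the same α.) With (π/L)² = 9*π^2/25 and c = -3/4, the largest admissible constant is α = ((π/L)² + c)/((π/L)² + 1).
Simplifying, α = 3*(-25 + 12*π^2)/(4*(25 + 9*π^2)).


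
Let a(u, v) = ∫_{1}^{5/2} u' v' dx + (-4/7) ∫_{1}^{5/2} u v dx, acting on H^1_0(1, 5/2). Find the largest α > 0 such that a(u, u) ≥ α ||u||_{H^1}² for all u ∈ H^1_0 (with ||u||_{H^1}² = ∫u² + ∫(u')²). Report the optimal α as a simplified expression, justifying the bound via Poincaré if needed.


α = 4*(-9 + 7*π^2)/(7*(9 + 4*π^2))

Coercivity of a(·,·) on H^1_0(1, 5/2) means a(u, u) ≥ α ||u||_{H^1}² for every u ∈ H^1_0.
The interval has length L = 3/2, and Poincaré/coercivity depend only on L. Here a(u, u) = ∫(u')² + (-4/7)·∫u².
Here c = -4/7 < 0 with |c| < (π/L)² = 4*π^2/9, so coercivity still holds. The condition a(u,u) ≥ α||u||_{H^1}² reads (1−α)∫(u')² ≥ (α−c)∫u². Any admissible α is ≤ 1 (rapidly oscillating u have ∫u²/∫(u')² → 0), and α = 1 would force 0 ≥ (1−c)∫u², impossible since c < 1; so 1−α > 0. By the sharp Poincaré inequality on H^1_0 of an interval of length L, ∫(u')² ≥ (π/L)²∫u² with equality for the first sine mode sin(π(x−x₀)/L) (x₀ the left endpoint), so the inequality holds for all u iff (1−α)(π/L)² ≥ α − c, i.e. α ≤ ((π/L)² + c)/((π/L)² + 1) = (1 + c(L/π)²)/(1 + (L/π)²). (Direct route, valid since c ≤ 0: Poincaré gives c∫u² ≥ c(L/π)²∫(u')², so a(u,u) ≥ (1 + c(L/π)²)∫(u')², while ||u||_{H^1}² ≤ (1 + (L/π)²)∫(u')²; dividing yields the same α.) With (π/L)² = 4*π^2/9 and c = -4/7, the largest admissible constant is α = ((π/L)² + c)/((π/L)² + 1).
Simplifying, α = 4*(-9 + 7*π^2)/(7*(9 + 4*π^2)).


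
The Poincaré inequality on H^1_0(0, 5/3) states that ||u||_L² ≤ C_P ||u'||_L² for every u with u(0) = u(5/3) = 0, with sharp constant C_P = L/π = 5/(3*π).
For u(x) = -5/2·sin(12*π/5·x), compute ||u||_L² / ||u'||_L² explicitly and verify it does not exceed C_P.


||u||_L² / ||u'||_L² = 5/(12*π) < C_P = 5/(3*π).

u(x) = -5/2·sin(12*π/5·x), so u'(x) = -6*π*cos(12*π*x/5).
Writing u(x) = A·sin(kπx/L) with A = -5/2 and k = 4, use ∫_0^L sin²(kπx/L) dx = L/2 and ∫_0^L cos²(kπx/L) dx = L/2.
u² = 25/4·sin²(12*π/5·x) and (u')² = 36*π^2·cos²(12*π/5·x), and each of sin², cos² integrates to L/2 = 5/6 over (0, 5/3).
∫_0^5/3 u² dx = 125/24, so ||u||_L² = 5*sqrt(30)/12.
∫_0^5/3 (u')² dx = 30*π^2, so ||u'||_L² = sqrt(30)*π.
Ratio ||u||_L² / ||u'||_L² = 5/(12*π).
Sharp Poincaré constant on H^1_0(0, 5/3) is C_P = L/π = 5/(3*π), achieved by sin(3*π/5·x).
This is the k = 4 harmonic; the ratio L/(kπ) is strictly less than C_P = L/π, consistent with the sharp inequality ||u||_L² ≤ C_P ||u'||_L².


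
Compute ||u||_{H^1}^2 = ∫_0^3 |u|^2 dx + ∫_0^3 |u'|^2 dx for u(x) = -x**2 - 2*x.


||u||_{H^1}^2 = 1248/5

The H^1 norm (squared) on an interval (0, L) is
  ||u||_{H^1}^2 = ∫_0^L u(x)^2 dx + ∫_0^L u'(x)^2 dx.
Compute u'(x) = -2*x - 2.
Then u(x)^2 = x**4 + 4*x**3 + 4*x**2 and u'(x)^2 = 4*x**2 + 8*x + 4.
Integrate each monomial from 0 to 3 using ∫_0^3 c·x^n dx = c·3^(n+1)/(n+1):
  ∫_0^3 u(x)^2 dx = ∫_0^3 (x^4 + 4*x^3 + 4*x^2) dx. Term by term:
    ∫_0^3 x^4 dx = 243/5;  ∫_0^3 4*x^3 dx = 81;  ∫_0^3 4*x^2 dx = 36.
  Sum: 243/5 + 81 + 36 = 828/5.
  ∫_0^3 u'(x)^2 dx = ∫_0^3 (4*x^2 + 8*x + 4) dx. Term by term:
    ∫_0^3 4*x^2 dx = 36;  ∫_0^3 8*x dx = 36;  ∫_0^3 4 dx = 12.
  Sum: 36 + 36 + 12 = 84.
Adding: ||u||_{H^1}^2 = 828/5 + 84 = 1248/5.


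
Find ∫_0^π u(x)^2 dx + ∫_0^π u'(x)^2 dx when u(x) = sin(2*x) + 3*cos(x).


||u||_{H^1(0,π)}^2 = 16 + 23*π/2

u'(x) = -3*sin(x) + 2*cos(2*x).
Expand u² and (u')² and integrate term by term on (0, π), using: for integers n ≥ 1, ∫_0^π sin²(nx) dx = ∫_0^π cos²(nx) dx = π/2; for n ≠ n', ∫_0^π sin(nx)sin(n'x) dx = ∫_0^π cos(nx)cos(n'x) dx = 0; and by product-to-sum, ∫_0^π sin(nx)cos(n'x) dx = ½∫_0^π [sin((n+n')x) + sin((n−n')x)] dx, which is 0 when n+n' is even and 2n/(n²−n'²) when n+n' is odd (it need not vanish on (0, π)).
  u² squared terms: (3)²·∫cos(x)² dx = 9·π/2 = 9*π/2;  (1)²·∫sin(2x)² dx = 1·π/2 = π/2.
  u² cross terms: 2·(3)·(1)·∫cos(x)·sin(2x) dx = 6·(4/3) = 8.
  So ∫_0^π u² dx = 9*π/2 + π/2 + 8 = 8 + 5*π.
  (u')² squared terms: (-3)²·∫sin(x)² dx = 9·π/2 = 9*π/2;  (2)²·∫cos(2x)² dx = 4·π/2 = 2*π.
  (u')² cross terms: 2·(-3)·(2)·∫sin(x)·cos(2x) dx = -12·(-2/3) = 8.
  So ∫_0^π (u')² dx = 9*π/2 + 2*π + 8 = 8 + 13*π/2.
||u||_{H^1}^2 = (8 + 5*π) + (8 + 13*π/2) = 16 + 23*π/2.


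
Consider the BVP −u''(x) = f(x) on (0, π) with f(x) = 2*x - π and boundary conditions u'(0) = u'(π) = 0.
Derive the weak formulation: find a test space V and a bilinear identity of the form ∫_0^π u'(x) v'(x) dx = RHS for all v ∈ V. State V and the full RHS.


V = H^1(0, π) (no boundary constraint on v; u is determined up to an additive constant); weak form: ∫_0^π u'v' dx = ∫_0^π (2*x - π) v dx for all v ∈ V.

Multiply both sides by a test function v and integrate from 0 to π:
  ∫_0^π −u''(x) v(x) dx = ∫_0^π f(x) v(x) dx.
Integrate the LHS by parts once:
  ∫_0^π −u'' v dx = −[u'(x) v(x)]_0^π + ∫_0^π u'(x) v'(x) dx.
Thus ∫_0^π u'(x) v'(x) dx = ∫_0^π f(x) v(x) dx + [u'(x) v(x)]_0^π.
Choose V so that boundary terms are either known or forced to vanish.
u has homogeneous Neumann: u'(0) = u'(π) = 0. So [u' v]_0^π = 0·v(π) − 0·v(0) = 0 for any v; take V = H^1(0, π).
Weak formulation: find u (satisfying any essential BC) such that ∫_0^π u'(x) v'(x) dx = ∫_0^π f v dx for all v ∈ V (homogeneous Neumann, so boundary terms vanish).
Substituting f(x) = 2*x - π, the right-hand side is ∫_0^π (2*x - π) v dx.
Compatibility check (pure Neumann): taking v ≡ 1 ∈ V gives 0 = ∫_0^π f dx + (0) − (0), i.e. ∫_0^π f dx must equal u'(0) − u'(π) = 0. Indeed ∫_0^π (2*x - π) dx = 0, so the data are compatible. The solution is then unique only up to an additive constant (fix it e.g. by requiring ∫_0^π u dx = 0).


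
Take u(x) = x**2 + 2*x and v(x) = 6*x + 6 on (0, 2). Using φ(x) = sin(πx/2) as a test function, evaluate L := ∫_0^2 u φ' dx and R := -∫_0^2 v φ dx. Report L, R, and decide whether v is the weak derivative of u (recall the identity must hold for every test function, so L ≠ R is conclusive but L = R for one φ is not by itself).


LHS = -16/π, RHS = -48/π. No, v is not the weak derivative of u.

u(x) = x**2 + 2*x, classical derivative u'(x) = 2*x + 2.
φ(x) = sin(πx/2), so φ'(x) = π*cos(π*x/2)/2.
Note φ(0) = φ(2) = 0, so the boundary term u·φ vanishes.
LHS = ∫_0^2 u(x) φ'(x) dx = ∫_0^2 (π*x^2*cos(π*x/2)/2 + π*x*cos(π*x/2)) dx. Term by term:
  ∫_0^2 π*x*cos(π*x/2) dx = -8/π;  ∫_0^2 π*x^2*cos(π*x/2)/2 dx = -8/π.
Sum: -8/π − 8/π = -16/π.
So LHS = -16/π.
∫_0^2 v(x) φ(x) dx = ∫_0^2 (6*x*sin(π*x/2) + 6*sin(π*x/2)) dx. Term by term:
  ∫_0^2 6*sin(π*x/2) dx = 24/π;  ∫_0^2 6*x*sin(π*x/2) dx = 24/π.
Sum: 24/π + 24/π = 48/π.
So RHS = -∫_0^2 v(x) φ(x) dx = -48/π.
LHS − RHS = 32/π ≠ 0, so the identity fails.
(For a valid weak derivative the identity must hold for EVERY test function, in particular this one. The failure shows v is NOT the weak derivative of u.)
Correct weak derivative would be u'(x) = 2*x + 2.


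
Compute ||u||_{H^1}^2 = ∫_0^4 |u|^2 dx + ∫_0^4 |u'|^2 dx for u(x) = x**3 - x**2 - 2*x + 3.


||u||_{H^1}^2 = 197684/105

The H^1 norm (squared) on an interval (0, L) is
  ||u||_{H^1}^2 = ∫_0^L u(x)^2 dx + ∫_0^L u'(x)^2 dx.
Compute u'(x) = 3*x**2 - 2*x - 2.
Then u(x)^2 = x**6 - 2*x**5 - 3*x**4 + 10*x**3 - 2*x**2 - 12*x + 9 and u'(x)^2 = 9*x**4 - 12*x**3 - 8*x**2 + 8*x + 4.
Integrate each monomial from 0 to 4 using ∫_0^4 c·x^n dx = c·4^(n+1)/(n+1):
  ∫_0^4 u(x)^2 dx = ∫_0^4 (x^6 - 2*x^5 - 3*x^4 + 10*x^3 - 2*x^2 - 12*x + 9) dx. Term by term:
    ∫_0^4 x^6 dx = 16384/7;  ∫_0^4 -2*x^5 dx = -4096/3;  ∫_0^4 -3*x^4 dx = -3072/5;
    ∫_0^4 10*x^3 dx = 640;  ∫_0^4 -2*x^2 dx = -128/3;  ∫_0^4 -12*x dx = -96;
    ∫_0^4 9 dx = 36.
  Sum: 16384/7 − 4096/3 − 3072/5 + 640 − 128/3 − 96 + 36 = 31436/35.
  ∫_0^4 u'(x)^2 dx = ∫_0^4 (9*x^4 - 12*x^3 - 8*x^2 + 8*x + 4) dx. Term by term:
    ∫_0^4 9*x^4 dx = 9216/5;  ∫_0^4 -12*x^3 dx = -768;  ∫_0^4 -8*x^2 dx = -512/3;
    ∫_0^4 8*x dx = 64;  ∫_0^4 4 dx = 16.
  Sum: 9216/5 − 768 − 512/3 + 64 + 16 = 14768/15.
Adding: ||u||_{H^1}^2 = 31436/35 + 14768/15 = 197684/105.


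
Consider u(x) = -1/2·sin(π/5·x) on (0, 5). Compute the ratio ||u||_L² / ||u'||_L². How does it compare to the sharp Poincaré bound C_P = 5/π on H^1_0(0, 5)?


||u||_L² / ||u'||_L² = 5/π = C_P.

u(x) = -1/2·sin(π/5·x), so u'(x) = -π*cos(π*x/5)/10.
Writing u(x) = A·sin(kπx/L) with A = -1/2 and k = 1, use ∫_0^L sin²(kπx/L) dx = L/2 and ∫_0^L cos²(kπx/L) dx = L/2.
u² = 1/4·sin²(π/5·x) and (u')² = π^2/100·cos²(π/5·x), and each of sin², cos² integrates to L/2 = 5/2 over (0, 5).
∫_0^5 u² dx = 5/8, so ||u||_L² = sqrt(10)/4.
∫_0^5 (u')² dx = π^2/40, so ||u'||_L² = sqrt(10)*π/20.
Ratio ||u||_L² / ||u'||_L² = 5/π.
Sharp Poincaré constant on H^1_0(0, 5) is C_P = L/π = 5/π, achieved by sin(π/5·x).
This is the k = 1 eigenfunction (up to amplitude), so the ratio equals the sharp Poincaré constant exactly.


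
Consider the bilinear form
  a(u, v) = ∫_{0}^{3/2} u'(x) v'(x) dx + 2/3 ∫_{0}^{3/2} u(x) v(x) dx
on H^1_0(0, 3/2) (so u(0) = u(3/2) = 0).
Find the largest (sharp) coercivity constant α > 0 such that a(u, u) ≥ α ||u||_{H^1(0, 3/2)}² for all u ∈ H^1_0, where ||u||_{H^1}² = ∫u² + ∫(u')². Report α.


α = 2*(3 + 2*π^2)/(9 + 4*π^2)

Coercivity of a(·,·) on H^1_0(0, 3/2) means a(u, u) ≥ α ||u||_{H^1}² for every u ∈ H^1_0.
The interval has length L = 3/2, and Poincaré/coercivity depend only on L. Here a(u, u) = ∫(u')² + (2/3)·∫u².
Here 0 < c = 2/3 < 1. The condition a(u,u) ≥ α||u||_{H^1}² reads (1−α)∫(u')² ≥ (α−c)∫u². Any admissible α is ≤ 1 (rapidly oscillating u have ∫u²/∫(u')² → 0), and α = 1 would force 0 ≥ (1−c)∫u², impossible since c < 1; so 1−α > 0. By the sharp Poincaré inequality on H^1_0 of an interval of length L, ∫(u')² ≥ (π/L)²∫u² with equality for the first sine mode sin(π(x−x₀)/L) (x₀ the left endpoint), so the inequality holds for all u iff (1−α)(π/L)² ≥ α − c, i.e. α ≤ ((π/L)² + c)/((π/L)² + 1) = (1 + c(L/π)²)/(1 + (L/π)²). With (π/L)² = 4*π^2/9 and c = 2/3, the largest admissible constant is α = ((π/L)² + c)/((π/L)² + 1).
Simplifying, α = 2*(3 + 2*π^2)/(9 + 4*π^2).


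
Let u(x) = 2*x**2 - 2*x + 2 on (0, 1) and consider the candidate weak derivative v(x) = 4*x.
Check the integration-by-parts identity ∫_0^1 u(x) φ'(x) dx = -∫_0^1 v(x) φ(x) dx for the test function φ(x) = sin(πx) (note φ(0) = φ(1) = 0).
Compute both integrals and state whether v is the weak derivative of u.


LHS = 0, RHS = -4/π. No, v is not the weak derivative of u.

u(x) = 2*x**2 - 2*x + 2, classical derivative u'(x) = 4*x - 2.
φ(x) = sin(πx), so φ'(x) = π*cos(π*x).
Note φ(0) = φ(1) = 0, so the boundary term u·φ vanishes.
LHS = ∫_0^1 u(x) φ'(x) dx = ∫_0^1 (2*π*x^2*cos(π*x) - 2*π*x*cos(π*x) + 2*π*cos(π*x)) dx. Term by term:
  ∫_0^1 2*π*cos(π*x) dx = 0;  ∫_0^1 -2*π*x*cos(π*x) dx = 4/π;  ∫_0^1 2*π*x^2*cos(π*x) dx = -4/π.
Sum: 0 + 4/π − 4/π = 0.
So LHS = 0.
∫_0^1 v(x) φ(x) dx = ∫_0^1 (4*x*sin(π*x)) dx. Term by term:
  ∫_0^1 4*x*sin(π*x) dx = 4/π.
So RHS = -∫_0^1 v(x) φ(x) dx = -4/π.
LHS − RHS = 4/π ≠ 0, so the identity fails.
(For a valid weak derivative the identity must hold for EVERY test function, in particular this one. The failure shows v is NOT the weak derivative of u.)
Correct weak derivative would be u'(x) = 4*x - 2.


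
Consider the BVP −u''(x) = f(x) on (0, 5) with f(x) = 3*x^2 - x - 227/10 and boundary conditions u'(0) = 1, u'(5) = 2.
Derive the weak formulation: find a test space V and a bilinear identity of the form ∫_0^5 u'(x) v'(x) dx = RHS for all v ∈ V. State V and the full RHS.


V = H^1(0, 5) (v unrestricted at boundary; u is determined up to an additive constant); weak form: ∫_0^5 u'v' dx = ∫_0^5 (3*x^2 - x - 227/10) v dx + 2·v(5) − v(0) for all v ∈ V.

Multiply both sides by a test function v and integrate from 0 to 5:
  ∫_0^5 −u''(x) v(x) dx = ∫_0^5 f(x) v(x) dx.
Integrate the LHS by parts once:
  ∫_0^5 −u'' v dx = −[u'(x) v(x)]_0^5 + ∫_0^5 u'(x) v'(x) dx.
Thus ∫_0^5 u'(x) v'(x) dx = ∫_0^5 f(x) v(x) dx + [u'(x) v(x)]_0^5.
Choose V so that boundary terms are either known or forced to vanish.
u has inhomogeneous Neumann u'(0) = 1, u'(5) = 2. [u' v]_0^5 = (2)·v(5) − (1)·v(0) = 2·v(5) − v(0). Take V = H^1(0, 5); boundary term becomes part of RHS.
Weak formulation: find u (satisfying any essential BC) such that ∫_0^5 u'(x) v'(x) dx = ∫_0^5 f v dx + 2·v(5) − v(0) for all v ∈ V (Neumann data are natural BCs: they enter the RHS as boundary terms).
Substituting f(x) = 3*x^2 - x - 227/10, the right-hand side is ∫_0^5 (3*x^2 - x - 227/10) v dx + 2·v(5) − v(0).
Compatibility check (pure Neumann): taking v ≡ 1 ∈ V gives 0 = ∫_0^5 f dx + (2) − (1), i.e. ∫_0^5 f dx must equal u'(0) − u'(5) = -1. Indeed ∫_0^5 (3*x^2 - x - 227/10) dx = -1, so the data are compatible. The solution is then unique only up to an additive constant (fix it e.g. by requiring ∫_0^5 u dx = 0).


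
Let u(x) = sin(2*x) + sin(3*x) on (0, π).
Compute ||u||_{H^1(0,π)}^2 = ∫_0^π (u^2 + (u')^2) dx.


||u||_{H^1(0,π)}^2 = 15*π/2

u'(x) = 2*cos(2*x) + 3*cos(3*x).
Expand u² and (u')² and integrate term by term on (0, π), using: for integers n ≥ 1, ∫_0^π sin²(nx) dx = ∫_0^π cos²(nx) dx = π/2; for n ≠ n', ∫_0^π sin(nx)sin(n'x) dx = ∫_0^π cos(nx)cos(n'x) dx = 0; and by product-to-sum, ∫_0^π sin(nx)cos(n'x) dx = ½∫_0^π [sin((n+n')x) + sin((n−n')x)] dx, which is 0 when n+n' is even and 2n/(n²−n'²) when n+n' is odd (it need not vanish on (0, π)).
  u² squared terms: (1)²·∫sin(2x)² dx = 1·π/2 = π/2;  (1)²·∫sin(3x)² dx = 1·π/2 = π/2.
  u² cross terms: 2·(1)·(1)·∫sin(2x)·sin(3x) dx = 2·(0) = 0.
  So ∫_0^π u² dx = π/2 + π/2 + 0 = π.
  (u')² squared terms: (2)²·∫cos(2x)² dx = 4·π/2 = 2*π;  (3)²·∫cos(3x)² dx = 9·π/2 = 9*π/2.
  (u')² cross terms: 2·(2)·(3)·∫cos(2x)·cos(3x) dx = 12·(0) = 0.
  So ∫_0^π (u')² dx = 2*π + 9*π/2 + 0 = 13*π/2.
||u||_{H^1}^2 = (π) + (13*π/2) = 15*π/2.


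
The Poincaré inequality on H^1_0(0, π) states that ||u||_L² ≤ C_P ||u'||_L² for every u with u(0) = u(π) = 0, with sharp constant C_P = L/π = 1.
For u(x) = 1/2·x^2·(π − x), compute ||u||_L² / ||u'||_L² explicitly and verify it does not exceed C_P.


||u||_L² / ||u'||_L² = sqrt(14)*π/14 < C_P = 1.

u(x) = 1/2·x^2·(π − x), so u'(x) = x*(-3*x + 2*π)/2.
u(x) = 1/2·x^2·(π − x) vanishes at x = 0 and x = π, so u ∈ H^1_0(0, π). Differentiate via the product rule and integrate the resulting polynomials term by term.
  ∫_0^π u² dx = ∫_0^π (x^6/4 - π*x^5/2 + π^2*x^4/4) dx. Term by term:
    ∫_0^π x^6/4 dx = π^7/28;  ∫_0^π -π*x^5/2 dx = -π^7/12;  ∫_0^π π^2*x^4/4 dx = π^7/20.
  Sum: π^7/28 − π^7/12 + π^7/20 = π^7/420.
  ∫_0^π (u')² dx = ∫_0^π (9*x^4/4 - 3*π*x^3 + π^2*x^2) dx. Term by term:
    ∫_0^π 9*x^4/4 dx = 9*π^5/20;  ∫_0^π -3*π*x^3 dx = -3*π^5/4;  ∫_0^π π^2*x^2 dx = π^5/3.
  Sum: 9*π^5/20 − 3*π^5/4 + π^5/3 = π^5/30.
∫_0^π u² dx = π^7/420, so ||u||_L² = sqrt(105)*π^(7/2)/210.
∫_0^π (u')² dx = π^5/30, so ||u'||_L² = sqrt(30)*π^(5/2)/30.
Ratio ||u||_L² / ||u'||_L² = sqrt(14)*π/14.
Sharp Poincaré constant on H^1_0(0, π) is C_P = L/π = 1, achieved by sin(x).
A polynomial bump cannot attain the sharp Poincaré constant (only the first sine eigenfunction does), so the ratio is strictly less than C_P, consistent with ||u||_L² ≤ C_P ||u'||_L².


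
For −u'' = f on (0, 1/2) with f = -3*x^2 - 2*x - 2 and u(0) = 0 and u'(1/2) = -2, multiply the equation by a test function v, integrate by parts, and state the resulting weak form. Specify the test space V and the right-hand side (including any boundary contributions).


V = {v ∈ H^1(0, 1/2) : v(0) = 0} (test functions vanish at x = 0 where u is specified); weak form: ∫_0^1/2 u'v' dx = ∫_0^1/2 (-3*x^2 - 2*x - 2) v dx − 2·v(1/2) for all v ∈ V.

Multiply both sides by a test function v and integrate from 0 to 1/2:
  ∫_0^1/2 −u''(x) v(x) dx = ∫_0^1/2 f(x) v(x) dx.
Integrate the LHS by parts once:
  ∫_0^1/2 −u'' v dx = −[u'(x) v(x)]_0^1/2 + ∫_0^1/2 u'(x) v'(x) dx.
Thus ∫_0^1/2 u'(x) v'(x) dx = ∫_0^1/2 f(x) v(x) dx + [u'(x) v(x)]_0^1/2.
Choose V so that boundary terms are either known or forced to vanish.
Mixed BC: u(0) = 0 (Dirichlet) and u'(1/2) = -2 (Neumann). Define V = {v ∈ H^1(0, 1/2) : v(0) = 0}. Then [u' v]_0^1/2 = u'(1/2)·v(1/2) − u'(0)·0 = − 2·v(1/2).
Weak formulation: find u (satisfying any essential BC) such that ∫_0^1/2 u'(x) v'(x) dx = ∫_0^1/2 f v dx − 2·v(1/2) for all v ∈ V (Dirichlet at 0 absorbed into V; Neumann datum at x = 1/2 contributes the boundary term).
Substituting f(x) = -3*x^2 - 2*x - 2, the right-hand side is ∫_0^1/2 (-3*x^2 - 2*x - 2) v dx − 2·v(1/2).


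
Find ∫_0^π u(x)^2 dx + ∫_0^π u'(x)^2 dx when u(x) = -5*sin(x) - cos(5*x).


||u||_{H^1(0,π)}^2 = 38*π

u'(x) = 5*sin(5*x) - 5*cos(x).
Expand u² and (u')² and integrate term by term on (0, π), using: for integers n ≥ 1, ∫_0^π sin²(nx) dx = ∫_0^π cos²(nx) dx = π/2; for n ≠ n', ∫_0^π sin(nx)sin(n'x) dx = ∫_0^π cos(nx)cos(n'x) dx = 0; and by product-to-sum, ∫_0^π sin(nx)cos(n'x) dx = ½∫_0^π [sin((n+n')x) + sin((n−n')x)] dx, which is 0 when n+n' is even and 2n/(n²−n'²) when n+n' is odd (it need not vanish on (0, π)).
  u² squared terms: (-1)²·∫cos(5x)² dx = 1·π/2 = π/2;  (-5)²·∫sin(x)² dx = 25·π/2 = 25*π/2.
  u² cross terms: 2·(-1)·(-5)·∫cos(5x)·sin(x) dx = 10·(0) = 0.
  So ∫_0^π u² dx = π/2 + 25*π/2 + 0 = 13*π.
  (u')² squared terms: (-5)²·∫cos(x)² dx = 25·π/2 = 25*π/2;  (5)²·∫sin(5x)² dx = 25·π/2 = 25*π/2.
  (u')² cross terms: 2·(-5)·(5)·∫cos(x)·sin(5x) dx = -50·(0) = 0.
  So ∫_0^π (u')² dx = 25*π/2 + 25*π/2 + 0 = 25*π.
||u||_{H^1}^2 = (13*π) + (25*π) = 38*π.


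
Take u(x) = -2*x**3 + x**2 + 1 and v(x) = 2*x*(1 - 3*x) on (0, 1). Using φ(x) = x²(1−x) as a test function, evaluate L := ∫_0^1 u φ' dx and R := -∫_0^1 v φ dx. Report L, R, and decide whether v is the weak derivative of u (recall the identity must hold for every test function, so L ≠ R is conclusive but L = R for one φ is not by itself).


LHS = 1/10, RHS = 1/10. Yes, v = u' weakly.

u(x) = -2*x**3 + x**2 + 1, classical derivative u'(x) = -6*x**2 + 2*x.
φ(x) = x²(1−x), so φ'(x) = x*(2 - 3*x).
Note φ(0) = φ(1) = 0, so the boundary term u·φ vanishes.
LHS = ∫_0^1 u(x) φ'(x) dx = ∫_0^1 (6*x^5 - 7*x^4 + 2*x^3 - 3*x^2 + 2*x) dx. Term by term:
  ∫_0^1 6*x^5 dx = 1;  ∫_0^1 -7*x^4 dx = -7/5;  ∫_0^1 2*x^3 dx = 1/2;
  ∫_0^1 -3*x^2 dx = -1;  ∫_0^1 2*x dx = 1.
Sum: 1 − 7/5 + 1/2 − 1 + 1 = 1/10.
So LHS = 1/10.
∫_0^1 v(x) φ(x) dx = ∫_0^1 (6*x^5 - 8*x^4 + 2*x^3) dx. Term by term:
  ∫_0^1 6*x^5 dx = 1;  ∫_0^1 -8*x^4 dx = -8/5;  ∫_0^1 2*x^3 dx = 1/2.
Sum: 1 − 8/5 + 1/2 = -1/10.
So RHS = -∫_0^1 v(x) φ(x) dx = 1/10.
LHS = RHS, so the identity holds for this test φ.
Moreover u is smooth here and v(x) = u'(x) = -6*x**2 + 2*x pointwise, so the identity holds for every test function. Hence v is the weak derivative of u.


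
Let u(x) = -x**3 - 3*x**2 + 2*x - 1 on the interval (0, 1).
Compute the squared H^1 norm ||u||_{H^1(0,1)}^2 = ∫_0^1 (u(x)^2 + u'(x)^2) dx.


||u||_{H^1}^2 = 2683/210

The H^1 norm (squared) on an interval (0, L) is
  ||u||_{H^1}^2 = ∫_0^L u(x)^2 dx + ∫_0^L u'(x)^2 dx.
Compute u'(x) = -3*x**2 - 6*x + 2.
Then u(x)^2 = x**6 + 6*x**5 + 5*x**4 - 10*x**3 + 10*x**2 - 4*x + 1 and u'(x)^2 = 9*x**4 + 36*x**3 + 24*x**2 - 24*x + 4.
Integrate each monomial from 0 to 1 using ∫_0^1 c·x^n dx = c·1^(n+1)/(n+1):
  ∫_0^1 u(x)^2 dx = ∫_0^1 (x^6 + 6*x^5 + 5*x^4 - 10*x^3 + 10*x^2 - 4*x + 1) dx. Term by term:
    ∫_0^1 x^6 dx = 1/7;  ∫_0^1 6*x^5 dx = 1;  ∫_0^1 5*x^4 dx = 1;
    ∫_0^1 -10*x^3 dx = -5/2;  ∫_0^1 10*x^2 dx = 10/3;  ∫_0^1 -4*x dx = -2;
    ∫_0^1 1 dx = 1.
  Sum: 1/7 + 1 + 1 − 5/2 + 10/3 − 2 + 1 = 83/42.
  ∫_0^1 u'(x)^2 dx = ∫_0^1 (9*x^4 + 36*x^3 + 24*x^2 - 24*x + 4) dx. Term by term:
    ∫_0^1 9*x^4 dx = 9/5;  ∫_0^1 36*x^3 dx = 9;  ∫_0^1 24*x^2 dx = 8;
    ∫_0^1 -24*x dx = -12;  ∫_0^1 4 dx = 4.
  Sum: 9/5 + 9 + 8 − 12 + 4 = 54/5.
Adding: ||u||_{H^1}^2 = 83/42 + 54/5 = 2683/210.


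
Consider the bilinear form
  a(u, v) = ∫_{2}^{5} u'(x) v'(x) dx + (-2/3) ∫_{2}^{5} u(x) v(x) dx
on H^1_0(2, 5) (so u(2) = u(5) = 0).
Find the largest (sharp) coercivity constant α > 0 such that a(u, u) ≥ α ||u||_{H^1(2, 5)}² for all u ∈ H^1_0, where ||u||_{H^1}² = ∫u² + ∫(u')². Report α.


α = (-6 + π^2)/(9 + π^2)

Coercivity of a(·,·) on H^1_0(2, 5) means a(u, u) ≥ α ||u||_{H^1}² for every u ∈ H^1_0.
The interval has length L = 3, and Poincaré/coercivity depend only on L. Here a(u, u) = ∫(u')² + (-2/3)·∫u².
Here c = -2/3 < 0 with |c| < (π/L)² = π^2/9, so coercivity still holds. The condition a(u,u) ≥ α||u||_{H^1}² reads (1−α)∫(u')² ≥ (α−c)∫u². Any admissible α is ≤ 1 (rapidly oscillating u have ∫u²/∫(u')² → 0), and α = 1 would force 0 ≥ (1−c)∫u², impossible since c < 1; so 1−α > 0. By the sharp Poincaré inequality on H^1_0 of an interval of length L, ∫(u')² ≥ (π/L)²∫u² with equality for the first sine mode sin(π(x−x₀)/L) (x₀ the left endpoint), so the inequality holds for all u iff (1−α)(π/L)² ≥ α − c, i.e. α ≤ ((π/L)² + c)/((π/L)² + 1) = (1 + c(L/π)²)/(1 + (L/π)²). (Direct route, valid since c ≤ 0: Poincaré gives c∫u² ≥ c(L/π)²∫(u')², so a(u,u) ≥ (1 + c(L/π)²)∫(u')², while ||u||_{H^1}² ≤ (1 + (L/π)²)∫(u')²; dividing yields the same α.) With (π/L)² = π^2/9 and c = -2/3, the largest admissible constant is α = ((π/L)² + c)/((π/L)² + 1).
Simplifying, α = (-6 + π^2)/(9 + π^2).


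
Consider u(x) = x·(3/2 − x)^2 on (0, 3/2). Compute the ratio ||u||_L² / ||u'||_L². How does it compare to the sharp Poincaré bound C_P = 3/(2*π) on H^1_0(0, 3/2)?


||u||_L² / ||u'||_L² = 3*sqrt(14)/28 < C_P = 3/(2*π).

u(x) = x·(3/2 − x)^2, so u'(x) = 3*x^2 - 6*x + 9/4.
u(x) = x·(3/2 − x)^2 vanishes at x = 0 and x = 3/2, so u ∈ H^1_0(0, 3/2). Differentiate via the product rule and integrate the resulting polynomials term by term.
  ∫_0^3/2 u² dx = ∫_0^3/2 (x^6 - 6*x^5 + 27*x^4/2 - 27*x^3/2 + 81*x^2/16) dx. Term by term:
    ∫_0^3/2 x^6 dx = 2187/896;  ∫_0^3/2 -6*x^5 dx = -729/64;  ∫_0^3/2 27*x^4/2 dx = 6561/320;
    ∫_0^3/2 -27*x^3/2 dx = -2187/128;  ∫_0^3/2 81*x^2/16 dx = 729/128.
  Sum: 2187/896 − 729/64 + 6561/320 − 2187/128 + 729/128 = 729/4480.
  ∫_0^3/2 (u')² dx = ∫_0^3/2 (9*x^4 - 36*x^3 + 99*x^2/2 - 27*x + 81/16) dx. Term by term:
    ∫_0^3/2 9*x^4 dx = 2187/160;  ∫_0^3/2 -36*x^3 dx = -729/16;  ∫_0^3/2 99*x^2/2 dx = 891/16;
    ∫_0^3/2 -27*x dx = -243/8;  ∫_0^3/2 81/16 dx = 243/32.
  Sum: 2187/160 − 729/16 + 891/16 − 243/8 + 243/32 = 81/80.
∫_0^3/2 u² dx = 729/4480, so ||u||_L² = 27*sqrt(70)/560.
∫_0^3/2 (u')² dx = 81/80, so ||u'||_L² = 9*sqrt(5)/20.
Ratio ||u||_L² / ||u'||_L² = 3*sqrt(14)/28.
Sharp Poincaré constant on H^1_0(0, 3/2) is C_P = L/π = 3/(2*π), achieved by sin(2*π/3·x).
A polynomial bump cannot attain the sharp Poincaré constant (only the first sine eigenfunction does), so the ratio is strictly less than C_P, consistent with ||u||_L² ≤ C_P ||u'||_L².


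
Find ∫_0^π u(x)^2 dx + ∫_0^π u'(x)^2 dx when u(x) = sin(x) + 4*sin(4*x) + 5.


||u||_{H^1(0,π)}^2 = 20 + 162*π

u'(x) = cos(x) + 16*cos(4*x).
Expand u² and (u')² and integrate term by term on (0, π), using: for integers n ≥ 1, ∫_0^π sin²(nx) dx = ∫_0^π cos²(nx) dx = π/2; for n ≠ n', ∫_0^π sin(nx)sin(n'x) dx = ∫_0^π cos(nx)cos(n'x) dx = 0; and by product-to-sum, ∫_0^π sin(nx)cos(n'x) dx = ½∫_0^π [sin((n+n')x) + sin((n−n')x)] dx, which is 0 when n+n' is even and 2n/(n²−n'²) when n+n' is odd (it need not vanish on (0, π)). For the constant mode: ∫_0^π 1 dx = π, ∫_0^π cos(nx) dx = 0, ∫_0^π sin(nx) dx = (1−(−1)^n)/n.
  u² squared terms: (5)²·∫1 dx = 25·π = 25*π;  (4)²·∫sin(4x)² dx = 16·π/2 = 8*π;  (1)²·∫sin(x)² dx = 1·π/2 = π/2.
  u² cross terms: 2·(5)·(4)·∫1·sin(4x) dx = 40·(0) = 0;  2·(5)·(1)·∫1·sin(x) dx = 10·(2) = 20;  2·(4)·(1)·∫sin(4x)·sin(x) dx = 8·(0) = 0.
  So ∫_0^π u² dx = 25*π + 8*π + π/2 + 0 + 20 + 0 = 20 + 67*π/2.
  (u')² squared terms: (16)²·∫cos(4x)² dx = 256·π/2 = 128*π;  (1)²·∫cos(x)² dx = 1·π/2 = π/2.
  (u')² cross terms: 2·(16)·(1)·∫cos(4x)·cos(x) dx = 32·(0) = 0.
  So ∫_0^π (u')² dx = 128*π + π/2 + 0 = 257*π/2.
||u||_{H^1}^2 = (20 + 67*π/2) + (257*π/2) = 20 + 162*π.


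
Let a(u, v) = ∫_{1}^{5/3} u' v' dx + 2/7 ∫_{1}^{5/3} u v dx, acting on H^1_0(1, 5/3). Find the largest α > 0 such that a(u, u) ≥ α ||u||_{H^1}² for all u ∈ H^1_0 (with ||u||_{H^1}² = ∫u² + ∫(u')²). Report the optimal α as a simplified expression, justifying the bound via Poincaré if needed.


α = (8 + 63*π^2)/(7*(4 + 9*π^2))

Coercivity of a(·,·) on H^1_0(1, 5/3) means a(u, u) ≥ α ||u||_{H^1}² for every u ∈ H^1_0.
The interval has length L = 2/3, and Poincaré/coercivity depend only on L. Here a(u, u) = ∫(u')² + (2/7)·∫u².
Here 0 < c = 2/7 < 1. The condition a(u,u) ≥ α||u||_{H^1}² reads (1−α)∫(u')² ≥ (α−c)∫u². Any admissible α is ≤ 1 (rapidly oscillating u have ∫u²/∫(u')² → 0), and α = 1 would force 0 ≥ (1−c)∫u², impossible since c < 1; so 1−α > 0. By the sharp Poincaré inequality on H^1_0 of an interval of length L, ∫(u')² ≥ (π/L)²∫u² with equality for the first sine mode sin(π(x−x₀)/L) (x₀ the left endpoint), so the inequality holds for all u iff (1−α)(π/L)² ≥ α − c, i.e. α ≤ ((π/L)² + c)/((π/L)² + 1) = (1 + c(L/π)²)/(1 + (L/π)²). With (π/L)² = 9*π^2/4 and c = 2/7, the largest admissible constant is α = ((π/L)² + c)/((π/L)² + 1).
Simplifying, α = (8 + 63*π^2)/(7*(4 + 9*π^2)).


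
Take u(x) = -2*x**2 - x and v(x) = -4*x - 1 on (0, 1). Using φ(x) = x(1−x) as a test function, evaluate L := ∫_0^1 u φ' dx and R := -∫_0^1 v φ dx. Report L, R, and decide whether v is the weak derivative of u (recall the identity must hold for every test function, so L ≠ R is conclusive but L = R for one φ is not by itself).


LHS = 1/2, RHS = 1/2. Yes, v = u' weakly.

u(x) = -2*x**2 - x, classical derivative u'(x) = -4*x - 1.
φ(x) = x(1−x), so φ'(x) = 1 - 2*x.
Note φ(0) = φ(1) = 0, so the boundary term u·φ vanishes.
LHS = ∫_0^1 u(x) φ'(x) dx = ∫_0^1 (4*x^3 - x) dx. Term by term:
  ∫_0^1 4*x^3 dx = 1;  ∫_0^1 -x dx = -1/2.
Sum: 1 − 1/2 = 1/2.
So LHS = 1/2.
∫_0^1 v(x) φ(x) dx = ∫_0^1 (4*x^3 - 3*x^2 - x) dx. Term by term:
  ∫_0^1 4*x^3 dx = 1;  ∫_0^1 -3*x^2 dx = -1;  ∫_0^1 -x dx = -1/2.
Sum: 1 − 1 − 1/2 = -1/2.
So RHS = -∫_0^1 v(x) φ(x) dx = 1/2.
LHS = RHS, so the identity holds for this test φ.
Moreover u is smooth here and v(x) = u'(x) = -4*x - 1 pointwise, so the identity holds for every test function. Hence v is the weak derivative of u.


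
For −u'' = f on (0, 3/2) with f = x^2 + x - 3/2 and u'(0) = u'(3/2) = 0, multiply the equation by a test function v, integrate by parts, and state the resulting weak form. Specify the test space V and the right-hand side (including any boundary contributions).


V = H^1(0, 3/2) (no boundary constraint on v; u is determined up to an additive constant); weak form: ∫_0^3/2 u'v' dx = ∫_0^3/2 (x^2 + x - 3/2) v dx for all v ∈ V.

Multiply both sides by a test function v and integrate from 0 to 3/2:
  ∫_0^3/2 −u''(x) v(x) dx = ∫_0^3/2 f(x) v(x) dx.
Integrate the LHS by parts once:
  ∫_0^3/2 −u'' v dx = −[u'(x) v(x)]_0^3/2 + ∫_0^3/2 u'(x) v'(x) dx.
Thus ∫_0^3/2 u'(x) v'(x) dx = ∫_0^3/2 f(x) v(x) dx + [u'(x) v(x)]_0^3/2.
Choose V so that boundary terms are either known or forced to vanish.
u has homogeneous Neumann: u'(0) = u'(3/2) = 0. So [u' v]_0^3/2 = 0·v(3/2) − 0·v(0) = 0 for any v; take V = H^1(0, 3/2).
Weak formulation: find u (satisfying any essential BC) such that ∫_0^3/2 u'(x) v'(x) dx = ∫_0^3/2 f v dx for all v ∈ V (homogeneous Neumann, so boundary terms vanish).
Substituting f(x) = x^2 + x - 3/2, the right-hand side is ∫_0^3/2 (x^2 + x - 3/2) v dx.
Compatibility check (pure Neumann): taking v ≡ 1 ∈ V gives 0 = ∫_0^3/2 f dx + (0) − (0), i.e. ∫_0^3/2 f dx must equal u'(0) − u'(3/2) = 0. Indeed ∫_0^3/2 (x^2 + x - 3/2) dx = 0, so the data are compatible. The solution is then unique only up to an additive constant (fix it e.g. by requiring ∫_0^3/2 u dx = 0).


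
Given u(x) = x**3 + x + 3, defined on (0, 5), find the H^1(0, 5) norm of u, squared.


||u||_{H^1}^2 = 814375/42

The H^1 norm (squared) on an interval (0, L) is
  ||u||_{H^1}^2 = ∫_0^L u(x)^2 dx + ∫_0^L u'(x)^2 dx.
Compute u'(x) = 3*x**2 + 1.
Then u(x)^2 = x**6 + 2*x**4 + 6*x**3 + x**2 + 6*x + 9 and u'(x)^2 = 9*x**4 + 6*x**2 + 1.
Integrate each monomial from 0 to 5 using ∫_0^5 c·x^n dx = c·5^(n+1)/(n+1):
  ∫_0^5 u(x)^2 dx = ∫_0^5 (x^6 + 2*x^4 + 6*x^3 + x^2 + 6*x + 9) dx. Term by term:
    ∫_0^5 x^6 dx = 78125/7;  ∫_0^5 2*x^4 dx = 1250;  ∫_0^5 6*x^3 dx = 1875/2;
    ∫_0^5 x^2 dx = 125/3;  ∫_0^5 6*x dx = 75;  ∫_0^5 9 dx = 45.
  Sum: 78125/7 + 1250 + 1875/2 + 125/3 + 75 + 45 = 567415/42.
  ∫_0^5 u'(x)^2 dx = ∫_0^5 (9*x^4 + 6*x^2 + 1) dx. Term by term:
    ∫_0^5 9*x^4 dx = 5625;  ∫_0^5 6*x^2 dx = 250;  ∫_0^5 1 dx = 5.
  Sum: 5625 + 250 + 5 = 5880.
Adding: ||u||_{H^1}^2 = 567415/42 + 5880 = 814375/42.
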